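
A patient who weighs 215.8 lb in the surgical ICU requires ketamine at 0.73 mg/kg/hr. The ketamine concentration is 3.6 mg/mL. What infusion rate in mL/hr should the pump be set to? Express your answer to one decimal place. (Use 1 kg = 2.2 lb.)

Weight = 215.8 lb ÷ 2.2 lb/kg = 98.09091 kg
Dose = 0.73 mg/kg/hr × 98.09091 kg = 71.60636 mg/hr
Rate = 71.60636 mg/hr ÷ 3.6 mg/mL = 19.89066 mL/hr

19.9 mL/hr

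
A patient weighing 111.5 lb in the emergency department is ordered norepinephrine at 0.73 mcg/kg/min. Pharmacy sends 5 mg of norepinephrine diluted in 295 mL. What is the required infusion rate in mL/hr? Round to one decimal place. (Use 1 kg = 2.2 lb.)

Weight = 111.5 lb ÷ 2.2 lb/kg = 50.68182 kg
Dose = 0.73 mcg/kg/min × 50.68182 kg = 36.99773 mcg/min
36.99773 mcg/min × 60 min/hr = 2219.864 mcg/hr
Concentration = 5 mg ÷ 295 mL = 0.01694915 mg/mL = 16.94915 mcg/mL
Rate = 2219.864 mcg/hr ÷ 16.94915 mcg/mL = 130.972 mL/hr

131.0 mL/hr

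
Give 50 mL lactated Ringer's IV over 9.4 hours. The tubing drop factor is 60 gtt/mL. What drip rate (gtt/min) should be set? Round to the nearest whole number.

50 mL ÷ (9.4 hr × 60 = 564 min) = 0.08865248 mL/min
0.08865248 mL/min × 60 gtt/mL = 5.319149 gtt/min

5 gtt/min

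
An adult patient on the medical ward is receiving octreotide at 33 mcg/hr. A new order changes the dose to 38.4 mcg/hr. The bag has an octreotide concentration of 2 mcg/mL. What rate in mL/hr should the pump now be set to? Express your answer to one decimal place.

Rate = 38.4 mcg/hr ÷ 2 mcg/mL = 19.2 mL/hr

19.2 mL/hr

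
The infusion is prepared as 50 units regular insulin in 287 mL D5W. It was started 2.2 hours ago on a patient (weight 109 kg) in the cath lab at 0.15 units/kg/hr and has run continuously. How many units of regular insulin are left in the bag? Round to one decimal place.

Dose = 0.15 units/kg/hr × 109 kg = 16.35 units/hr
Concentration = 50 units ÷ 287 mL = 0.174216 units/mL
Rate = 16.35 units/hr ÷ 0.174216 units/mL = 93.849 mL/hr
Volume infused = 93.849 mL/hr × 2.2 hr = 206.4678 mL
Volume remaining = 287 − 206.4678 = 80.5322 mL
Drug remaining = 80.5322 mL × 0.174216 units/mL = 14.03 units

14.0 units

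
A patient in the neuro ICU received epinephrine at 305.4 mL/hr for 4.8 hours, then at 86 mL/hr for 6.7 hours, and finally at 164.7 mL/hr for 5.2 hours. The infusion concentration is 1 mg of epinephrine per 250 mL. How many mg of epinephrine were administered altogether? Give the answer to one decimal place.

Concentration = 1 mg ÷ 250 mL = 0.004 mg/mL
Stage 1: 305.4 mL/hr × 4.8 hr = 1465.92 mL → 1465.92 mL × 0.004 mg/mL = 5.86368 mg
Stage 2: 86 mL/hr × 6.7 hr = 576.2 mL → 576.2 mL × 0.004 mg/mL = 2.3048 mg
Stage 3: 164.7 mL/hr × 5.2 hr = 856.44 mL → 856.44 mL × 0.004 mg/mL = 3.42576 mg
Total = 5.86368 + 2.3048 + 3.42576 = 11.59424 mg

11.6 mg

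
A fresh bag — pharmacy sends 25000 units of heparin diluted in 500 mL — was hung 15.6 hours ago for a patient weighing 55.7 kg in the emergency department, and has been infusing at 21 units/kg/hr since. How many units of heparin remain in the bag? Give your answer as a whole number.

6753 units

Dose = 21 units/kg/hr × 55.7 kg = 1169.7 units/hr
Concentration = 25000 units ÷ 500 mL = 50 units/mL
Rate = 1169.7 units/hr ÷ 50 units/mL = 23.394 mL/hr
Volume infused = 23.394 mL/hr × 15.6 hr = 364.9464 mL
Volume remaining = 500 − 364.9464 = 135.0536 mL
Drug remaining = 135.0536 mL × 50 units/mL = 6752.68 units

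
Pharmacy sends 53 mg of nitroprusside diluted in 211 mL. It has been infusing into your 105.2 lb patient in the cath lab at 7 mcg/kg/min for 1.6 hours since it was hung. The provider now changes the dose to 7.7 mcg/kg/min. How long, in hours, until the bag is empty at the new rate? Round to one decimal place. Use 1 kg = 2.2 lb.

0.9 hours

Initial rate:
Weight = 105.2 lb ÷ 2.2 lb/kg = 47.81818 kg
Dose = 7 mcg/kg/min × 47.81818 kg = 334.7273 mcg/min
334.7273 mcg/min × 60 min/hr = 20083.64 mcg/hr
Concentration = 53 mg ÷ 211 mL = 0.2511848 mg/mL = 251.1848 mcg/mL
Rate = 20083.64 mcg/hr ÷ 251.1848 mcg/mL = 79.95561 mL/hr
Volume infused so far = 79.95561 mL/hr × 1.6 hr = 127.929 mL
Volume remaining = 211 − 127.929 = 83.07103 mL
New rate:
Dose = 7.7 mcg/kg/min × 47.81818 kg = 368.2 mcg/min
368.2 mcg/min × 60 min/hr = 22092 mcg/hr
Rate = 22092 mcg/hr ÷ 251.1848 mcg/mL = 87.95117 mL/hr
Time remaining = 83.07103 mL ÷ 87.95117 mL/hr = 0.944513 hr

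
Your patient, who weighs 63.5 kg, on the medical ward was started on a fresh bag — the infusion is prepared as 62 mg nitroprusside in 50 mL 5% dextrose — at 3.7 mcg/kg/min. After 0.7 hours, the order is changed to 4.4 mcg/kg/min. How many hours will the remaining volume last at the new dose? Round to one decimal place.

3.1 hours

Initial rate:
Dose = 3.7 mcg/kg/min × 63.5 kg = 234.95 mcg/min
234.95 mcg/min × 60 min/hr = 14097 mcg/hr
Concentration = 62 mg ÷ 50 mL = 1.24 mg/mL = 1240 mcg/mL
Rate = 14097 mcg/hr ÷ 1240 mcg/mL = 11.36855 mL/hr
Volume infused so far = 11.36855 mL/hr × 0.7 hr = 7.957984 mL
Volume remaining = 50 − 7.957984 = 42.04202 mL
New rate:
Dose = 4.4 mcg/kg/min × 63.5 kg = 279.4 mcg/min
279.4 mcg/min × 60 min/hr = 16764 mcg/hr
Rate = 16764 mcg/hr ÷ 1240 mcg/mL = 13.51935 mL/hr
Time remaining = 42.04202 mL ÷ 13.51935 mL/hr = 3.109765 hr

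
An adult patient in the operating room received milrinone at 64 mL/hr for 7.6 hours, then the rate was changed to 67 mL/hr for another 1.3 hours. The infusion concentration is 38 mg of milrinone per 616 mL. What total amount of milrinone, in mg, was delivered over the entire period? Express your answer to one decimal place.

35.4 mg

Concentration = 38 mg ÷ 616 mL = 0.06168831 mg/mL
Stage 1: 64 mL/hr × 7.6 hr = 486.4 mL → 486.4 mL × 0.06168831 mg/mL = 30.00519 mg
Stage 2: 67 mL/hr × 1.3 hr = 87.1 mL → 87.1 mL × 0.06168831 mg/mL = 5.373052 mg
Total = 30.00519 + 5.373052 = 35.37825 mg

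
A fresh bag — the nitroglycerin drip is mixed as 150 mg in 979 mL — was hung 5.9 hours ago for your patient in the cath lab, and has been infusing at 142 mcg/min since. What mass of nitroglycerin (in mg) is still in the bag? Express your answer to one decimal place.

142 mcg/min × 60 min/hr = 8520 mcg/hr
Concentration = 150 mg ÷ 979 mL = 0.1532176 mg/mL = 153.2176 mcg/mL
Rate = 8520 mcg/hr ÷ 153.2176 mcg/mL = 55.6072 mL/hr
Volume infused = 55.6072 mL/hr × 5.9 hr = 328.0825 mL
Volume remaining = 979 − 328.0825 = 650.9175 mL
Drug remaining = 650.9175 mL × 153.2176 mcg/mL = 99732 mcg = 99.732 mg

99.7 mg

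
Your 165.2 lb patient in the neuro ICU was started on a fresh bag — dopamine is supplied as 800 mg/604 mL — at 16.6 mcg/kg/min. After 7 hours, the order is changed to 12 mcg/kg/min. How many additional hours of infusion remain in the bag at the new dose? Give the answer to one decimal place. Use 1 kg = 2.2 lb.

Initial rate:
Weight = 165.2 lb ÷ 2.2 lb/kg = 75.09091 kg
Dose = 16.6 mcg/kg/min × 75.09091 kg = 1246.509 mcg/min
1246.509 mcg/min × 60 min/hr = 74790.55 mcg/hr
Concentration = 800 mg ÷ 604 mL = 1.324503 mg/mL = 1324.503 mcg/mL
Rate = 74790.55 mcg/hr ÷ 1324.503 mcg/mL = 56.46686 mL/hr
Volume infused so far = 56.46686 mL/hr × 7 hr = 395.268 mL
Volume remaining = 604 − 395.268 = 208.732 mL
New rate:
Dose = 12 mcg/kg/min × 75.09091 kg = 901.0909 mcg/min
901.0909 mcg/min × 60 min/hr = 54065.45 mcg/hr
Rate = 54065.45 mcg/hr ÷ 1324.503 mcg/mL = 40.81942 mL/hr
Time remaining = 208.732 mL ÷ 40.81942 mL/hr = 5.113546 hr

5.1 hours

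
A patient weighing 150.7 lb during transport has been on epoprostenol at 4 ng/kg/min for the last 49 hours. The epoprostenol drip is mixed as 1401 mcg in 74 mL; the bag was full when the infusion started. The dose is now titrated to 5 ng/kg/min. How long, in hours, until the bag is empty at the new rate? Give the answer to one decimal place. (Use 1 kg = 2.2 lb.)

29.0 hours

Initial rate:
Weight = 150.7 lb ÷ 2.2 lb/kg = 68.5 kg
Dose = 4 ng/kg/min × 68.5 kg = 274 ng/min
274 ng/min × 60 min/hr = 16440 ng/hr
Concentration = 1401 mcg ÷ 74 mL = 18.93243 mcg/mL = 18932.43 ng/mL
Rate = 16440 ng/hr ÷ 18932.43 ng/mL = 0.8683512 mL/hr
Volume infused so far = 0.8683512 mL/hr × 49 hr = 42.54921 mL
Volume remaining = 74 − 42.54921 = 31.45079 mL
New rate:
Dose = 5 ng/kg/min × 68.5 kg = 342.5 ng/min
342.5 ng/min × 60 min/hr = 20550 ng/hr
Rate = 20550 ng/hr ÷ 18932.43 ng/mL = 1.085439 mL/hr
Time remaining = 31.45079 mL ÷ 1.085439 mL/hr = 28.97518 hr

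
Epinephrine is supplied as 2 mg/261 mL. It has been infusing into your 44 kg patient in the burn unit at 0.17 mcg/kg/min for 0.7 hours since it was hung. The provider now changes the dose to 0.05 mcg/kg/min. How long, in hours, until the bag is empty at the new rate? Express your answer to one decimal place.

12.8 hours

Initial rate:
Dose = 0.17 mcg/kg/min × 44 kg = 7.48 mcg/min
7.48 mcg/min × 60 min/hr = 448.8 mcg/hr
Concentration = 2 mg ÷ 261 mL = 0.007662835 mg/mL = 7.662835 mcg/mL
Rate = 448.8 mcg/hr ÷ 7.662835 mcg/mL = 58.5684 mL/hr
Volume infused so far = 58.5684 mL/hr × 0.7 hr = 40.99788 mL
Volume remaining = 261 − 40.99788 = 220.0021 mL
New rate:
Dose = 0.05 mcg/kg/min × 44 kg = 2.2 mcg/min
2.2 mcg/min × 60 min/hr = 132 mcg/hr
Rate = 132 mcg/hr ÷ 7.662835 mcg/mL = 17.226 mL/hr
Time remaining = 220.0021 mL ÷ 17.226 mL/hr = 12.77152 hr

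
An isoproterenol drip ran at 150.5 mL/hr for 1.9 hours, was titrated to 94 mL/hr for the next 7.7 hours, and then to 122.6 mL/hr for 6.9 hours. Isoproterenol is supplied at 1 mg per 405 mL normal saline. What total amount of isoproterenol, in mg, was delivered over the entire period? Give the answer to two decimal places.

Concentration = 1 mg ÷ 405 mL = 0.002469136 mg/mL
Stage 1: 150.5 mL/hr × 1.9 hr = 285.95 mL → 285.95 mL × 0.002469136 mg/mL = 0.7060494 mg
Stage 2: 94 mL/hr × 7.7 hr = 723.8 mL → 723.8 mL × 0.002469136 mg/mL = 1.78716 mg
Stage 3: 122.6 mL/hr × 6.9 hr = 845.94 mL → 845.94 mL × 0.002469136 mg/mL = 2.088741 mg
Total = 0.7060494 + 1.78716 + 2.088741 = 4.581951 mg

4.58 mg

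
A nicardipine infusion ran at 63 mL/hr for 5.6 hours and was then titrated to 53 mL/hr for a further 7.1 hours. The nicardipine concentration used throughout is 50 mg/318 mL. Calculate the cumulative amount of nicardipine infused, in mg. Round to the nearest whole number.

Concentration = 50 mg ÷ 318 mL = 0.1572327 mg/mL
Stage 1: 63 mL/hr × 5.6 hr = 352.8 mL → 352.8 mL × 0.1572327 mg/mL = 55.4717 mg
Stage 2: 53 mL/hr × 7.1 hr = 376.3 mL → 376.3 mL × 0.1572327 mg/mL = 59.16667 mg
Total = 55.4717 + 59.16667 = 114.6384 mg

115 mg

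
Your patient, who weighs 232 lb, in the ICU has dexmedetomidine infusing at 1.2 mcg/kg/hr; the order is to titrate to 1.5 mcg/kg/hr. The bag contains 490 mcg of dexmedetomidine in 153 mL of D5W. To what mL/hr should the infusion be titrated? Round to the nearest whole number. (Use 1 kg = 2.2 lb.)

Weight = 232 lb ÷ 2.2 lb/kg = 105.4545 kg
Dose = 1.5 mcg/kg/hr × 105.4545 kg = 158.1818 mcg/hr
Concentration = 490 mcg ÷ 153 mL = 3.202614 mcg/mL
Rate = 158.1818 mcg/hr ÷ 3.202614 mcg/mL = 49.39147 mL/hr

49 mL/hr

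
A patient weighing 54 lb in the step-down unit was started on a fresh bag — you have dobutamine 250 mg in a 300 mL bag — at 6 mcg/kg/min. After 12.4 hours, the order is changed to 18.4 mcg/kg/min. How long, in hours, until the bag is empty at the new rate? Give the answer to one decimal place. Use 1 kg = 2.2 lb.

5.2 hours

Initial rate:
Weight = 54 lb ÷ 2.2 lb/kg = 24.54545 kg
Dose = 6 mcg/kg/min × 24.54545 kg = 147.2727 mcg/min
147.2727 mcg/min × 60 min/hr = 8836.364 mcg/hr
Concentration = 250 mg ÷ 300 mL = 0.8333333 mg/mL = 833.3333 mcg/mL
Rate = 8836.364 mcg/hr ÷ 833.3333 mcg/mL = 10.60364 mL/hr
Volume infused so far = 10.60364 mL/hr × 12.4 hr = 131.4851 mL
Volume remaining = 300 − 131.4851 = 168.5149 mL
New rate:
Dose = 18.4 mcg/kg/min × 24.54545 kg = 451.6364 mcg/min
451.6364 mcg/min × 60 min/hr = 27098.18 mcg/hr
Rate = 27098.18 mcg/hr ÷ 833.3333 mcg/mL = 32.51782 mL/hr
Time remaining = 168.5149 mL ÷ 32.51782 mL/hr = 5.182233 hr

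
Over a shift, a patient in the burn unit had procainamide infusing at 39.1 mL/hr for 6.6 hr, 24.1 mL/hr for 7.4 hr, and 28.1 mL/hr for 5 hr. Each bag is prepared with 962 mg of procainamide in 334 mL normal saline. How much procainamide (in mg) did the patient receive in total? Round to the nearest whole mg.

1662 mg

Concentration = 962 mg ÷ 334 mL = 2.88024 mg/mL
Stage 1: 39.1 mL/hr × 6.6 hr = 258.06 mL → 258.06 mL × 2.88024 mg/mL = 743.2746 mg
Stage 2: 24.1 mL/hr × 7.4 hr = 178.34 mL → 178.34 mL × 2.88024 mg/mL = 513.6619 mg
Stage 3: 28.1 mL/hr × 5 hr = 140.5 mL → 140.5 mL × 2.88024 mg/mL = 404.6737 mg
Total = 743.2746 + 513.6619 + 404.6737 = 1661.61 mg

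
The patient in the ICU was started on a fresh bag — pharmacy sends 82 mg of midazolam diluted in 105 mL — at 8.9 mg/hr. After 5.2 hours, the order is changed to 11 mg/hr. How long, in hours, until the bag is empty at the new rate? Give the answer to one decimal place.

Initial rate:
Concentration = 82 mg ÷ 105 mL = 0.7809524 mg/mL
Rate = 8.9 mg/hr ÷ 0.7809524 mg/mL = 11.39634 mL/hr
Volume infused so far = 11.39634 mL/hr × 5.2 hr = 59.26098 mL
Volume remaining = 105 − 59.26098 = 45.73902 mL
New rate:
Rate = 11 mg/hr ÷ 0.7809524 mg/mL = 14.08537 mL/hr
Time remaining = 45.73902 mL ÷ 14.08537 mL/hr = 3.247273 hr

3.2 hours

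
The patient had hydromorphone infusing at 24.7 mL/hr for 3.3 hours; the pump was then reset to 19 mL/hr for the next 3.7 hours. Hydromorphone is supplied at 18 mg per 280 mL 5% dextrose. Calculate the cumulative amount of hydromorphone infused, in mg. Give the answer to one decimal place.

9.8 mg

Concentration = 18 mg ÷ 280 mL = 0.06428571 mg/mL
Stage 1: 24.7 mL/hr × 3.3 hr = 81.51 mL → 81.51 mL × 0.06428571 mg/mL = 5.239929 mg
Stage 2: 19 mL/hr × 3.7 hr = 70.3 mL → 70.3 mL × 0.06428571 mg/mL = 4.519286 mg
Total = 5.239929 + 4.519286 = 9.759214 mg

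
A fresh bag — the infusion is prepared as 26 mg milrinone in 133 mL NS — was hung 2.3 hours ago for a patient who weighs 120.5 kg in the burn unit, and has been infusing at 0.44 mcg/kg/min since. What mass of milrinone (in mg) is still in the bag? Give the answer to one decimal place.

Dose = 0.44 mcg/kg/min × 120.5 kg = 53.02 mcg/min
53.02 mcg/min × 60 min/hr = 3181.2 mcg/hr
Concentration = 26 mg ÷ 133 mL = 0.1954887 mg/mL = 195.4887 mcg/mL
Rate = 3181.2 mcg/hr ÷ 195.4887 mcg/mL = 16.27306 mL/hr
Volume infused = 16.27306 mL/hr × 2.3 hr = 37.42804 mL
Volume remaining = 133 − 37.42804 = 95.57196 mL
Drug remaining = 95.57196 mL × 195.4887 mcg/mL = 18683.24 mcg = 18.68324 mg

18.7 mg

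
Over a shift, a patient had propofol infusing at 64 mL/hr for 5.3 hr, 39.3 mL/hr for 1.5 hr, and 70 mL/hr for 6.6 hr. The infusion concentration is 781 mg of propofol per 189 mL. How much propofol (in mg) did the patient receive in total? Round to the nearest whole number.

3554 mg

Concentration = 781 mg ÷ 189 mL = 4.132275 mg/mL
Stage 1: 64 mL/hr × 5.3 hr = 339.2 mL → 339.2 mL × 4.132275 mg/mL = 1401.668 mg
Stage 2: 39.3 mL/hr × 1.5 hr = 58.95 mL → 58.95 mL × 4.132275 mg/mL = 243.5976 mg
Stage 3: 70 mL/hr × 6.6 hr = 462 mL → 462 mL × 4.132275 mg/mL = 1909.111 mg
Total = 1401.668 + 243.5976 + 1909.111 = 3554.376 mg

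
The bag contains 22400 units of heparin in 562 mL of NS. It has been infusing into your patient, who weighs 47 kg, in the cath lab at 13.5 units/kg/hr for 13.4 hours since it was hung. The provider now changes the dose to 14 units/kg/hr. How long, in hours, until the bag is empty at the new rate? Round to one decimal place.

21.1 hours

Initial rate:
Dose = 13.5 units/kg/hr × 47 kg = 634.5 units/hr
Concentration = 22400 units ÷ 562 mL = 39.85765 units/mL
Rate = 634.5 units/hr ÷ 39.85765 units/mL = 15.91915 mL/hr
Volume infused so far = 15.91915 mL/hr × 13.4 hr = 213.3166 mL
Volume remaining = 562 − 213.3166 = 348.6834 mL
New rate:
Dose = 14 units/kg/hr × 47 kg = 658 units/hr
Rate = 658 units/hr ÷ 39.85765 units/mL = 16.50875 mL/hr
Time remaining = 348.6834 mL ÷ 16.50875 mL/hr = 21.12112 hr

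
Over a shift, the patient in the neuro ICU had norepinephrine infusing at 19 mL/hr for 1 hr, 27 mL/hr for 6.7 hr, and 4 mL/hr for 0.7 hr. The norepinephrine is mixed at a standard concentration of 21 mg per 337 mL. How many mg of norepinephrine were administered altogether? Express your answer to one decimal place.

12.6 mg

Concentration = 21 mg ÷ 337 mL = 0.06231454 mg/mL
Stage 1: 19 mL/hr × 1 hr = 19 mL → 19 mL × 0.06231454 mg/mL = 1.183976 mg
Stage 2: 27 mL/hr × 6.7 hr = 180.9 mL → 180.9 mL × 0.06231454 mg/mL = 11.2727 mg
Stage 3: 4 mL/hr × 0.7 hr = 2.8 mL → 2.8 mL × 0.06231454 mg/mL = 0.1744807 mg
Total = 1.183976 + 11.2727 + 0.1744807 = 12.63116 mg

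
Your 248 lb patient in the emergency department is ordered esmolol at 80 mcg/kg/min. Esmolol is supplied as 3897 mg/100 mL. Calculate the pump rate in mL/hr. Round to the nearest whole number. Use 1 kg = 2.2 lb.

Weight = 248 lb ÷ 2.2 lb/kg = 112.7273 kg
Dose = 80 mcg/kg/min × 112.7273 kg = 9018.182 mcg/min
9018.182 mcg/min × 60 min/hr = 541090.9 mcg/hr
Concentration = 3897 mg ÷ 100 mL = 38.97 mg/mL = 38970 mcg/mL
Rate = 541090.9 mcg/hr ÷ 38970 mcg/mL = 13.88481 mL/hr

14 mL/hr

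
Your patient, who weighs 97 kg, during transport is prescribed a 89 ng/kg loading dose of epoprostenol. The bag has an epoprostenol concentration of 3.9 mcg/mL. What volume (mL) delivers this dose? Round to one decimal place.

2.2 mL

Dose = 89 ng/kg × 97 kg = 8633 ng
Concentration = 3.9 mcg/mL = 3900 ng/mL
Volume = 8633 ng ÷ 3900 ng/mL = 2.21359 mL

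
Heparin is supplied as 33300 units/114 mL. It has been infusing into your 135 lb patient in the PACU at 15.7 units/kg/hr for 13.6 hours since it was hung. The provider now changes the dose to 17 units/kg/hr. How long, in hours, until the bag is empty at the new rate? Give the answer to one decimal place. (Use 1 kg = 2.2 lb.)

19.4 hours

Initial rate:
Weight = 135 lb ÷ 2.2 lb/kg = 61.36364 kg
Dose = 15.7 units/kg/hr × 61.36364 kg = 963.4091 units/hr
Concentration = 33300 units ÷ 114 mL = 292.1053 units/mL
Rate = 963.4091 units/hr ÷ 292.1053 units/mL = 3.298157 mL/hr
Volume infused so far = 3.298157 mL/hr × 13.6 hr = 44.85494 mL
Volume remaining = 114 − 44.85494 = 69.14506 mL
New rate:
Dose = 17 units/kg/hr × 61.36364 kg = 1043.182 units/hr
Rate = 1043.182 units/hr ÷ 292.1053 units/mL = 3.571253 mL/hr
Time remaining = 69.14506 mL ÷ 3.571253 mL/hr = 19.36157 hr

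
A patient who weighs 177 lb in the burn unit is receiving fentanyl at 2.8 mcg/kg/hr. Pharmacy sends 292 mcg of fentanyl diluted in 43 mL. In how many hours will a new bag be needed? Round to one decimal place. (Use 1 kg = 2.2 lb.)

Weight = 177 lb ÷ 2.2 lb/kg = 80.45455 kg
Dose = 2.8 mcg/kg/hr × 80.45455 kg = 225.2727 mcg/hr
Concentration = 292 mcg ÷ 43 mL = 6.790698 mcg/mL
Rate = 225.2727 mcg/hr ÷ 6.790698 mcg/mL = 33.17372 mL/hr
Duration = 43 mL ÷ 33.17372 mL/hr = 1.296207 hr

1.3 hours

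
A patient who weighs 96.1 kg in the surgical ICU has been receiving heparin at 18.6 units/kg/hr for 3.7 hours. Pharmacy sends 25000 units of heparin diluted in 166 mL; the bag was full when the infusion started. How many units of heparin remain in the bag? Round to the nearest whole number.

18386 units

Dose = 18.6 units/kg/hr × 96.1 kg = 1787.46 units/hr
Concentration = 25000 units ÷ 166 mL = 150.6024 units/mL
Rate = 1787.46 units/hr ÷ 150.6024 units/mL = 11.86873 mL/hr
Volume infused = 11.86873 mL/hr × 3.7 hr = 43.91432 mL
Volume remaining = 166 − 43.91432 = 122.0857 mL
Drug remaining = 122.0857 mL × 150.6024 units/mL = 18386.4 units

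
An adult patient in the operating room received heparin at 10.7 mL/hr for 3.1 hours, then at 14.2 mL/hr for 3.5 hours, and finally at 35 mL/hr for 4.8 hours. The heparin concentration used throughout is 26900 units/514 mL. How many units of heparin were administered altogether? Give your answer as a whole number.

Concentration = 26900 units ÷ 514 mL = 52.33463 units/mL
Stage 1: 10.7 mL/hr × 3.1 hr = 33.17 mL → 33.17 mL × 52.33463 units/mL = 1735.94 units
Stage 2: 14.2 mL/hr × 3.5 hr = 49.7 mL → 49.7 mL × 52.33463 units/mL = 2601.031 units
Stage 3: 35 mL/hr × 4.8 hr = 168 mL → 168 mL × 52.33463 units/mL = 8792.218 units
Total = 1735.94 + 2601.031 + 8792.218 = 13129.19 units

13129 units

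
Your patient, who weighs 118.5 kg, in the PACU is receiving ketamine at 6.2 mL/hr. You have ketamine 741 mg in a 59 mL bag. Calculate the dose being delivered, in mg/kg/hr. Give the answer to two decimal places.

Concentration = 741 mg ÷ 59 mL = 12.55932 mg/mL
Drug rate = 6.2 mL/hr × 12.55932 mg/mL = 77.8678 mg/hr
77.8678 mg/hr ÷ 118.5 kg = 0.6571122 mg/kg/hr

0.66 mg/kg/hr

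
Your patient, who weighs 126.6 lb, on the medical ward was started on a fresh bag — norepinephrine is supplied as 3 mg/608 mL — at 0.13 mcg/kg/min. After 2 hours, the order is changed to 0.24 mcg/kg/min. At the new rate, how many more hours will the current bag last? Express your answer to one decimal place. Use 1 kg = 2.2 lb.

2.5 hours

Initial rate:
Weight = 126.6 lb ÷ 2.2 lb/kg = 57.54545 kg
Dose = 0.13 mcg/kg/min × 57.54545 kg = 7.480909 mcg/min
7.480909 mcg/min × 60 min/hr = 448.8545 mcg/hr
Concentration = 3 mg ÷ 608 mL = 0.004934211 mg/mL = 4.934211 mcg/mL
Rate = 448.8545 mcg/hr ÷ 4.934211 mcg/mL = 90.96785 mL/hr
Volume infused so far = 90.96785 mL/hr × 2 hr = 181.9357 mL
Volume remaining = 608 − 181.9357 = 426.0643 mL
New rate:
Dose = 0.24 mcg/kg/min × 57.54545 kg = 13.81091 mcg/min
13.81091 mcg/min × 60 min/hr = 828.6545 mcg/hr
Rate = 828.6545 mcg/hr ÷ 4.934211 mcg/mL = 167.9407 mL/hr
Time remaining = 426.0643 mL ÷ 167.9407 mL/hr = 2.536993 hr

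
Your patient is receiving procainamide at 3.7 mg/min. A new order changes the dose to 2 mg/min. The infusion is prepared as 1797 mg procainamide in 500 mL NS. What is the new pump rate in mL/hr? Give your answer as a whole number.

33 mL/hr

2 mg/min × 60 min/hr = 120 mg/hr
Concentration = 1797 mg ÷ 500 mL = 3.594 mg/mL
Rate = 120 mg/hr ÷ 3.594 mg/mL = 33.38898 mL/hr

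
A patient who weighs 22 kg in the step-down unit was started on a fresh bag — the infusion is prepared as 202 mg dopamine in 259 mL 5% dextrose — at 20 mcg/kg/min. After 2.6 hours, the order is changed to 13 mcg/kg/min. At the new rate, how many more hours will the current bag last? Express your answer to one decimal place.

Initial rate:
Dose = 20 mcg/kg/min × 22 kg = 440 mcg/min
440 mcg/min × 60 min/hr = 26400 mcg/hr
Concentration = 202 mg ÷ 259 mL = 0.7799228 mg/mL = 779.9228 mcg/mL
Rate = 26400 mcg/hr ÷ 779.9228 mcg/mL = 33.8495 mL/hr
Volume infused so far = 33.8495 mL/hr × 2.6 hr = 88.00871 mL
Volume remaining = 259 − 88.00871 = 170.9913 mL
New rate:
Dose = 13 mcg/kg/min × 22 kg = 286 mcg/min
286 mcg/min × 60 min/hr = 17160 mcg/hr
Rate = 17160 mcg/hr ÷ 779.9228 mcg/mL = 22.00218 mL/hr
Time remaining = 170.9913 mL ÷ 22.00218 mL/hr = 7.771562 hr

7.8 hours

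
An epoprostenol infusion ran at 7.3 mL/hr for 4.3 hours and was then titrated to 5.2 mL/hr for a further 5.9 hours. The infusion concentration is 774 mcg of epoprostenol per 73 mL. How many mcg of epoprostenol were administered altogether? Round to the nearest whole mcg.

Concentration = 774 mcg ÷ 73 mL = 10.60274 mcg/mL
Stage 1: 7.3 mL/hr × 4.3 hr = 31.39 mL → 31.39 mL × 10.60274 mcg/mL = 332.82 mcg
Stage 2: 5.2 mL/hr × 5.9 hr = 30.68 mL → 30.68 mL × 10.60274 mcg/mL = 325.2921 mcg
Total = 332.82 + 325.2921 = 658.1121 mcg

658 mcg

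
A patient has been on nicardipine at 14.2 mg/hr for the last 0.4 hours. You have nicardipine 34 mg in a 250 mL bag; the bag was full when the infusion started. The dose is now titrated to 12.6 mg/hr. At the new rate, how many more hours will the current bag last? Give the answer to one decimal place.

Initial rate:
Concentration = 34 mg ÷ 250 mL = 0.136 mg/mL
Rate = 14.2 mg/hr ÷ 0.136 mg/mL = 104.4118 mL/hr
Volume infused so far = 104.4118 mL/hr × 0.4 hr = 41.76471 mL
Volume remaining = 250 − 41.76471 = 208.2353 mL
New rate:
Rate = 12.6 mg/hr ÷ 0.136 mg/mL = 92.64706 mL/hr
Time remaining = 208.2353 mL ÷ 92.64706 mL/hr = 2.247619 hr

2.2 hours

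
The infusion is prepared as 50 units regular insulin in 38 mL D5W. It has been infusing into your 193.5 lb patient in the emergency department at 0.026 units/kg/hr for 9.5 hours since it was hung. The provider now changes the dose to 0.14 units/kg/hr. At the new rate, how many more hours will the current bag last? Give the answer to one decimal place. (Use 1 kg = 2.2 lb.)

2.3 hours

Initial rate:
Weight = 193.5 lb ÷ 2.2 lb/kg = 87.95455 kg
Dose = 0.026 units/kg/hr × 87.95455 kg = 2.286818 units/hr
Concentration = 50 units ÷ 38 mL = 1.315789 units/mL
Rate = 2.286818 units/hr ÷ 1.315789 units/mL = 1.737982 mL/hr
Volume infused so far = 1.737982 mL/hr × 9.5 hr = 16.51083 mL
Volume remaining = 38 − 16.51083 = 21.48917 mL
New rate:
Dose = 0.14 units/kg/hr × 87.95455 kg = 12.31364 units/hr
Rate = 12.31364 units/hr ÷ 1.315789 units/mL = 9.358364 mL/hr
Time remaining = 21.48917 mL ÷ 9.358364 mL/hr = 2.296253 hr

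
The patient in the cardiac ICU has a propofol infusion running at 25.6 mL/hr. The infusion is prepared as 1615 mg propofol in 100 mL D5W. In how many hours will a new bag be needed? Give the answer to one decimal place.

Duration = 100 mL ÷ 25.6 mL/hr = 3.90625 hr

3.9 hours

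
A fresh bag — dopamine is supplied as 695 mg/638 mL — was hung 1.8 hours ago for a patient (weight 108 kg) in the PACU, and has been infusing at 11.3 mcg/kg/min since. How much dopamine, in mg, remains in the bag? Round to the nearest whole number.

Dose = 11.3 mcg/kg/min × 108 kg = 1220.4 mcg/min
1220.4 mcg/min × 60 min/hr = 73224 mcg/hr
Concentration = 695 mg ÷ 638 mL = 1.089342 mg/mL = 1089.342 mcg/mL
Rate = 73224 mcg/hr ÷ 1089.342 mcg/mL = 67.21858 mL/hr
Volume infused = 67.21858 mL/hr × 1.8 hr = 120.9934 mL
Volume remaining = 638 − 120.9934 = 517.0066 mL
Drug remaining = 517.0066 mL × 1089.342 mcg/mL = 563196.8 mcg = 563.1968 mg

563 mg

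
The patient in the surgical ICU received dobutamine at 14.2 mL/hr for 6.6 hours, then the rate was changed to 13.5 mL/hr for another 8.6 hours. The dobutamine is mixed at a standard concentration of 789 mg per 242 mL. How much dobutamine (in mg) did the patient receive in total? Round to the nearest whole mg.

Concentration = 789 mg ÷ 242 mL = 3.260331 mg/mL
Stage 1: 14.2 mL/hr × 6.6 hr = 93.72 mL → 93.72 mL × 3.260331 mg/mL = 305.5582 mg
Stage 2: 13.5 mL/hr × 8.6 hr = 116.1 mL → 116.1 mL × 3.260331 mg/mL = 378.5244 mg
Total = 305.5582 + 378.5244 = 684.0826 mg

684 mg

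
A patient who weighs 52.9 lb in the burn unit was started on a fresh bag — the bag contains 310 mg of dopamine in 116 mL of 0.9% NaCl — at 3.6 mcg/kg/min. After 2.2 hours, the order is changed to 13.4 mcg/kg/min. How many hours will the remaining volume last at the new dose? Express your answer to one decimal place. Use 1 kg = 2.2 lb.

Initial rate:
Weight = 52.9 lb ÷ 2.2 lb/kg = 24.04545 kg
Dose = 3.6 mcg/kg/min × 24.04545 kg = 86.56364 mcg/min
86.56364 mcg/min × 60 min/hr = 5193.818 mcg/hr
Concentration = 310 mg ÷ 116 mL = 2.672414 mg/mL = 2672.414 mcg/mL
Rate = 5193.818 mcg/hr ÷ 2672.414 mcg/mL = 1.943493 mL/hr
Volume infused so far = 1.943493 mL/hr × 2.2 hr = 4.275685 mL
Volume remaining = 116 − 4.275685 = 111.7243 mL
New rate:
Dose = 13.4 mcg/kg/min × 24.04545 kg = 322.2091 mcg/min
322.2091 mcg/min × 60 min/hr = 19332.55 mcg/hr
Rate = 19332.55 mcg/hr ÷ 2672.414 mcg/mL = 7.234114 mL/hr
Time remaining = 111.7243 mL ÷ 7.234114 mL/hr = 15.44409 hr

15.4 hours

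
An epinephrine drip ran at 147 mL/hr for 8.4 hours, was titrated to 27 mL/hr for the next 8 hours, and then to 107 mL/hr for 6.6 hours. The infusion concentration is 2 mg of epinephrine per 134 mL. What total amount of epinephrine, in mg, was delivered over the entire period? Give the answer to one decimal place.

Concentration = 2 mg ÷ 134 mL = 0.01492537 mg/mL
Stage 1: 147 mL/hr × 8.4 hr = 1234.8 mL → 1234.8 mL × 0.01492537 mg/mL = 18.42985 mg
Stage 2: 27 mL/hr × 8 hr = 216 mL → 216 mL × 0.01492537 mg/mL = 3.223881 mg
Stage 3: 107 mL/hr × 6.6 hr = 706.2 mL → 706.2 mL × 0.01492537 mg/mL = 10.5403 mg
Total = 18.42985 + 3.223881 + 10.5403 = 32.19403 mg

32.2 mg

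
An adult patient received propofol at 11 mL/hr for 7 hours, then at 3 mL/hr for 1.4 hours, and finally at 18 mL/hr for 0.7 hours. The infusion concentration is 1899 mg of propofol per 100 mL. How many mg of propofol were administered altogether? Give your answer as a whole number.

Concentration = 1899 mg ÷ 100 mL = 18.99 mg/mL
Stage 1: 11 mL/hr × 7 hr = 77 mL → 77 mL × 18.99 mg/mL = 1462.23 mg
Stage 2: 3 mL/hr × 1.4 hr = 4.2 mL → 4.2 mL × 18.99 mg/mL = 79.758 mg
Stage 3: 18 mL/hr × 0.7 hr = 12.6 mL → 12.6 mL × 18.99 mg/mL = 239.274 mg
Total = 1462.23 + 79.758 + 239.274 = 1781.262 mg

1781 mg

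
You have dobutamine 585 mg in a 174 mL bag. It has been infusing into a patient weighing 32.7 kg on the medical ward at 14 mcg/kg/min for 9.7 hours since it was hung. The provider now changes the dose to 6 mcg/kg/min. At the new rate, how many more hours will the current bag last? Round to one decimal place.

Initial rate:
Dose = 14 mcg/kg/min × 32.7 kg = 457.8 mcg/min
457.8 mcg/min × 60 min/hr = 27468 mcg/hr
Concentration = 585 mg ÷ 174 mL = 3.362069 mg/mL = 3362.069 mcg/mL
Rate = 27468 mcg/hr ÷ 3362.069 mcg/mL = 8.169969 mL/hr
Volume infused so far = 8.169969 mL/hr × 9.7 hr = 79.2487 mL
Volume remaining = 174 − 79.2487 = 94.7513 mL
New rate:
Dose = 6 mcg/kg/min × 32.7 kg = 196.2 mcg/min
196.2 mcg/min × 60 min/hr = 11772 mcg/hr
Rate = 11772 mcg/hr ÷ 3362.069 mcg/mL = 3.501415 mL/hr
Time remaining = 94.7513 mL ÷ 3.501415 mL/hr = 27.06086 hr

27.1 hours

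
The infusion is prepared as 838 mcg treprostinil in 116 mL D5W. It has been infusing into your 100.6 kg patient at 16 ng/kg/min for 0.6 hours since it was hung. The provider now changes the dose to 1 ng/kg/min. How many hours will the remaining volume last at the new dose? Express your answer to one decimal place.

Initial rate:
Dose = 16 ng/kg/min × 100.6 kg = 1609.6 ng/min
1609.6 ng/min × 60 min/hr = 96576 ng/hr
Concentration = 838 mcg ÷ 116 mL = 7.224138 mcg/mL = 7224.138 ng/mL
Rate = 96576 ng/hr ÷ 7224.138 ng/mL = 13.36852 mL/hr
Volume infused so far = 13.36852 mL/hr × 0.6 hr = 8.021109 mL
Volume remaining = 116 − 8.021109 = 107.9789 mL
New rate:
Dose = 1 ng/kg/min × 100.6 kg = 100.6 ng/min
100.6 ng/min × 60 min/hr = 6036 ng/hr
Rate = 6036 ng/hr ÷ 7224.138 ng/mL = 0.8355322 mL/hr
Time remaining = 107.9789 mL ÷ 0.8355322 mL/hr = 129.2337 hr

129.2 hours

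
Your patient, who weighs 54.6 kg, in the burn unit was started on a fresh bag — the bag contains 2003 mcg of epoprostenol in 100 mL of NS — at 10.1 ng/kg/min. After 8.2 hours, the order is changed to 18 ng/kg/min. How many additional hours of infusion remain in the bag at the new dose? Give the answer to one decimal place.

Initial rate:
Dose = 10.1 ng/kg/min × 54.6 kg = 551.46 ng/min
551.46 ng/min × 60 min/hr = 33087.6 ng/hr
Concentration = 2003 mcg ÷ 100 mL = 20.03 mcg/mL = 20030 ng/mL
Rate = 33087.6 ng/hr ÷ 20030 ng/mL = 1.651902 mL/hr
Volume infused so far = 1.651902 mL/hr × 8.2 hr = 13.5456 mL
Volume remaining = 100 − 13.5456 = 86.4544 mL
New rate:
Dose = 18 ng/kg/min × 54.6 kg = 982.8 ng/min
982.8 ng/min × 60 min/hr = 58968 ng/hr
Rate = 58968 ng/hr ÷ 20030 ng/mL = 2.943984 mL/hr
Time remaining = 86.4544 mL ÷ 2.943984 mL/hr = 29.36646 hr

29.4 hours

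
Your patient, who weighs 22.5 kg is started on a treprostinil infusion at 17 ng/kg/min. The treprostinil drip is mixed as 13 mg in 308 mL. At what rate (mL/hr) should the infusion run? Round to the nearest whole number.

Dose = 17 ng/kg/min × 22.5 kg = 382.5 ng/min
382.5 ng/min × 60 min/hr = 22950 ng/hr
Concentration = 13 mg ÷ 308 mL = 0.04220779 mg/mL = 42207.79 ng/mL
Rate = 22950 ng/hr ÷ 42207.79 ng/mL = 0.5437385 mL/hr

1 mL/hr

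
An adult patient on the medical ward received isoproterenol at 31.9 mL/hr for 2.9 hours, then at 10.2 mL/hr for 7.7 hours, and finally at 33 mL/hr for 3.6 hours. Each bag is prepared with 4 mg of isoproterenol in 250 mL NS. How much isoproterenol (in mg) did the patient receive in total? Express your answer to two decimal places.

Concentration = 4 mg ÷ 250 mL = 0.016 mg/mL
Stage 1: 31.9 mL/hr × 2.9 hr = 92.51 mL → 92.51 mL × 0.016 mg/mL = 1.48016 mg
Stage 2: 10.2 mL/hr × 7.7 hr = 78.54 mL → 78.54 mL × 0.016 mg/mL = 1.25664 mg
Stage 3: 33 mL/hr × 3.6 hr = 118.8 mL → 118.8 mL × 0.016 mg/mL = 1.9008 mg
Total = 1.48016 + 1.25664 + 1.9008 = 4.6376 mg

4.64 mg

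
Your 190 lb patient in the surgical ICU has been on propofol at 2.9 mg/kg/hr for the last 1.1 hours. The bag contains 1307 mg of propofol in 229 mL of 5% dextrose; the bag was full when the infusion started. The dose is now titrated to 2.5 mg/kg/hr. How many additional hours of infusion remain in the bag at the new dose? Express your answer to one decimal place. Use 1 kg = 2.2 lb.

Initial rate:
Weight = 190 lb ÷ 2.2 lb/kg = 86.36364 kg
Dose = 2.9 mg/kg/hr × 86.36364 kg = 250.4545 mg/hr
Concentration = 1307 mg ÷ 229 mL = 5.707424 mg/mL
Rate = 250.4545 mg/hr ÷ 5.707424 mg/mL = 43.88224 mL/hr
Volume infused so far = 43.88224 mL/hr × 1.1 hr = 48.27047 mL
Volume remaining = 229 − 48.27047 = 180.7295 mL
New rate:
Dose = 2.5 mg/kg/hr × 86.36364 kg = 215.9091 mg/hr
Rate = 215.9091 mg/hr ÷ 5.707424 mg/mL = 37.82952 mL/hr
Time remaining = 180.7295 mL ÷ 37.82952 mL/hr = 4.777474 hr

4.8 hours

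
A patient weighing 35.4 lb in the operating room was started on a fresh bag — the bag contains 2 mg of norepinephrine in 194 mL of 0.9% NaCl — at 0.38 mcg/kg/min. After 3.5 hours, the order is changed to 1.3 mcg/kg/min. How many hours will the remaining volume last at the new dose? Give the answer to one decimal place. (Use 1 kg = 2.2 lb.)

0.6 hours

Initial rate:
Weight = 35.4 lb ÷ 2.2 lb/kg = 16.09091 kg
Dose = 0.38 mcg/kg/min × 16.09091 kg = 6.114545 mcg/min
6.114545 mcg/min × 60 min/hr = 366.8727 mcg/hr
Concentration = 2 mg ÷ 194 mL = 0.01030928 mg/mL = 10.30928 mcg/mL
Rate = 366.8727 mcg/hr ÷ 10.30928 mcg/mL = 35.58665 mL/hr
Volume infused so far = 35.58665 mL/hr × 3.5 hr = 124.5533 mL
Volume remaining = 194 − 124.5533 = 69.44671 mL
New rate:
Dose = 1.3 mcg/kg/min × 16.09091 kg = 20.91818 mcg/min
20.91818 mcg/min × 60 min/hr = 1255.091 mcg/hr
Rate = 1255.091 mcg/hr ÷ 10.30928 mcg/mL = 121.7438 mL/hr
Time remaining = 69.44671 mL ÷ 121.7438 mL/hr = 0.5704331 hr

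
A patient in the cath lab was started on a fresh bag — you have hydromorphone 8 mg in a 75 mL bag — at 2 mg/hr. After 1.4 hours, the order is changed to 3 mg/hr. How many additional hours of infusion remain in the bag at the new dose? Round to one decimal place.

1.7 hours

Initial rate:
Concentration = 8 mg ÷ 75 mL = 0.1066667 mg/mL
Rate = 2 mg/hr ÷ 0.1066667 mg/mL = 18.75 mL/hr
Volume infused so far = 18.75 mL/hr × 1.4 hr = 26.25 mL
Volume remaining = 75 − 26.25 = 48.75 mL
New rate:
Rate = 3 mg/hr ÷ 0.1066667 mg/mL = 28.125 mL/hr
Time remaining = 48.75 mL ÷ 28.125 mL/hr = 1.733333 hr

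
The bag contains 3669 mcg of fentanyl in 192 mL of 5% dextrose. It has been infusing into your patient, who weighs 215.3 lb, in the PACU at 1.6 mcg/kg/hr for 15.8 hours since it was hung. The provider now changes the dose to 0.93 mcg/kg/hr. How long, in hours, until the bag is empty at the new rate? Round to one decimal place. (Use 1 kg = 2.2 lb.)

Initial rate:
Weight = 215.3 lb ÷ 2.2 lb/kg = 97.86364 kg
Dose = 1.6 mcg/kg/hr × 97.86364 kg = 156.5818 mcg/hr
Concentration = 3669 mcg ÷ 192 mL = 19.10938 mcg/mL
Rate = 156.5818 mcg/hr ÷ 19.10938 mcg/mL = 8.193979 mL/hr
Volume infused so far = 8.193979 mL/hr × 15.8 hr = 129.4649 mL
Volume remaining = 192 − 129.4649 = 62.53513 mL
New rate:
Dose = 0.93 mcg/kg/hr × 97.86364 kg = 91.01318 mcg/hr
Rate = 91.01318 mcg/hr ÷ 19.10938 mcg/mL = 4.76275 mL/hr
Time remaining = 62.53513 mL ÷ 4.76275 mL/hr = 13.13005 hr

13.1 hours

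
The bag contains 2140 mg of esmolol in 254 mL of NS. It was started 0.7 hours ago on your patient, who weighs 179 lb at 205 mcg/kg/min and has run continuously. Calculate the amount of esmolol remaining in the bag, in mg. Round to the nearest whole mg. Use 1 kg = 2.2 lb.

1439 mg

Weight = 179 lb ÷ 2.2 lb/kg = 81.36364 kg
Dose = 205 mcg/kg/min × 81.36364 kg = 16679.55 mcg/min
16679.55 mcg/min × 60 min/hr = 1000773 mcg/hr
Concentration = 2140 mg ÷ 254 mL = 8.425197 mg/mL = 8425.197 mcg/mL
Rate = 1000773 mcg/hr ÷ 8425.197 mcg/mL = 118.7833 mL/hr
Volume infused = 118.7833 mL/hr × 0.7 hr = 83.14831 mL
Volume remaining = 254 − 83.14831 = 170.8517 mL
Drug remaining = 170.8517 mL × 8425.197 mcg/mL = 1439459 mcg = 1439.459 mg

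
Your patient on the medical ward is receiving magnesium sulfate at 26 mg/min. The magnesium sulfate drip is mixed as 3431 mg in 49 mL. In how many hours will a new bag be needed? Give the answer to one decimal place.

2.2 hours

26 mg/min × 60 min/hr = 1560 mg/hr
Concentration = 3431 mg ÷ 49 mL = 70.02041 mg/mL
Rate = 1560 mg/hr ÷ 70.02041 mg/mL = 22.27922 mL/hr
Duration = 49 mL ÷ 22.27922 mL/hr = 2.199359 hr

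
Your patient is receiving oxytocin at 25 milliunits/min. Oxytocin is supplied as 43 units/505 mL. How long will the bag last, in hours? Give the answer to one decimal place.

28.7 hours

25 milliunits/min × 60 min/hr = 1500 milliunits/hr
Concentration = 43 units ÷ 505 mL = 0.08514851 units/mL = 85.14851 milliunits/mL
Rate = 1500 milliunits/hr ÷ 85.14851 milliunits/mL = 17.61628 mL/hr
Duration = 505 mL ÷ 17.61628 mL/hr = 28.66667 hr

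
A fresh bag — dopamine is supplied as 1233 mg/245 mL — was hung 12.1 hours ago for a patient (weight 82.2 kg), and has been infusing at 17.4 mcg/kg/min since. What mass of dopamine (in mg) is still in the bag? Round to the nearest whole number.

Dose = 17.4 mcg/kg/min × 82.2 kg = 1430.28 mcg/min
1430.28 mcg/min × 60 min/hr = 85816.8 mcg/hr
Concentration = 1233 mg ÷ 245 mL = 5.032653 mg/mL = 5032.653 mcg/mL
Rate = 85816.8 mcg/hr ÷ 5032.653 mcg/mL = 17.052 mL/hr
Volume infused = 17.052 mL/hr × 12.1 hr = 206.3292 mL
Volume remaining = 245 − 206.3292 = 38.6708 mL
Drug remaining = 38.6708 mL × 5032.653 mcg/mL = 194616.7 mcg = 194.6167 mg

195 mg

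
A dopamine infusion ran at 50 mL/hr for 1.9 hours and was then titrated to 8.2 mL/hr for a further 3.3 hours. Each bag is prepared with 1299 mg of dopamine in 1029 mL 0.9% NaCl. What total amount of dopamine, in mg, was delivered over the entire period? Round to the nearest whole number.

154 mg

Concentration = 1299 mg ÷ 1029 mL = 1.262391 mg/mL
Stage 1: 50 mL/hr × 1.9 hr = 95 mL → 95 mL × 1.262391 mg/mL = 119.9271 mg
Stage 2: 8.2 mL/hr × 3.3 hr = 27.06 mL → 27.06 mL × 1.262391 mg/mL = 34.16029 mg
Total = 119.9271 + 34.16029 = 154.0874 mg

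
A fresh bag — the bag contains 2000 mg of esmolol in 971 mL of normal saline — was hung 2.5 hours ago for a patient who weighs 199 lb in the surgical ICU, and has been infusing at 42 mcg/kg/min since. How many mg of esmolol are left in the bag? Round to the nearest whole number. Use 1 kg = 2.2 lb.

Weight = 199 lb ÷ 2.2 lb/kg = 90.45455 kg
Dose = 42 mcg/kg/min × 90.45455 kg = 3799.091 mcg/min
3799.091 mcg/min × 60 min/hr = 227945.5 mcg/hr
Concentration = 2000 mg ÷ 971 mL = 2.059732 mg/mL = 2059.732 mcg/mL
Rate = 227945.5 mcg/hr ÷ 2059.732 mcg/mL = 110.6675 mL/hr
Volume infused = 110.6675 mL/hr × 2.5 hr = 276.6688 mL
Volume remaining = 971 − 276.6688 = 694.3312 mL
Drug remaining = 694.3312 mL × 2059.732 mcg/mL = 1430136 mcg = 1430.136 mg

1430 mg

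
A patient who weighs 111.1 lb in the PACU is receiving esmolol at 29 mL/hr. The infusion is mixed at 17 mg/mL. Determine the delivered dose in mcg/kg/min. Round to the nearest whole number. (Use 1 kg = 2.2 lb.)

Weight = 111.1 lb ÷ 2.2 lb/kg = 50.5 kg
Concentration = 17 mg/mL = 17000 mcg/mL
Drug rate = 29 mL/hr × 17000 mcg/mL = 493000 mcg/hr
493000 mcg/hr ÷ 60 min/hr = 8216.667 mcg/min
8216.667 mcg/min ÷ 50.5 kg = 162.7063 mcg/kg/min

163 mcg/kg/min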